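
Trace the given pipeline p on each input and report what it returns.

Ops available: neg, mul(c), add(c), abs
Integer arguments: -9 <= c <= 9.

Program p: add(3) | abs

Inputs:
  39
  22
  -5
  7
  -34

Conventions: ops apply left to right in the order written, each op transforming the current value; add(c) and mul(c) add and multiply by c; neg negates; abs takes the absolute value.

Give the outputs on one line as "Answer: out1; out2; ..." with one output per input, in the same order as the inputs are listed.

42; 25; 2; 10; 31

Execution, op by op:
  39 -> 42 -> 42
  22 -> 25 -> 25
  -5 -> -2 -> 2
  7 -> 10 -> 10
  -34 -> -31 -> 31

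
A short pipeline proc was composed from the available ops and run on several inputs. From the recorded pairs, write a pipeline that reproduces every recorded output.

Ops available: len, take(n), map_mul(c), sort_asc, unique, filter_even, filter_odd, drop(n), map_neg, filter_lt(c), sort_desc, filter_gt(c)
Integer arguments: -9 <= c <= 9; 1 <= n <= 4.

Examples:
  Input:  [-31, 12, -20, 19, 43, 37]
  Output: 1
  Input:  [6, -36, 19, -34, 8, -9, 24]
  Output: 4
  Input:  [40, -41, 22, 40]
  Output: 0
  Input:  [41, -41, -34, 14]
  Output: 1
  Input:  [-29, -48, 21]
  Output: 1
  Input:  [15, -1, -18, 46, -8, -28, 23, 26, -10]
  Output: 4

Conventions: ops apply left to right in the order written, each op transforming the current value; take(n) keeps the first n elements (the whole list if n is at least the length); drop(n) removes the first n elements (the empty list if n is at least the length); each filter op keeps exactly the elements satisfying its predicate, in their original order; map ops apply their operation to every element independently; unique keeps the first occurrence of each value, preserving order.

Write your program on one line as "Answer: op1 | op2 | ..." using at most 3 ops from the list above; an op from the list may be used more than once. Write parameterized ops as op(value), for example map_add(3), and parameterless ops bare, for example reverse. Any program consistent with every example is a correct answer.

filter_even | filter_lt(9) | len

Check, running the answer program on each example:
  [-31, 12, -20, 19, 43, 37] -> [12, -20] -> [-20] -> 1
  [6, -36, 19, -34, 8, -9, 24] -> [6, -36, -34, 8, 24] -> [6, -36, -34, 8] -> 4
  [40, -41, 22, 40] -> [40, 22, 40] -> [] -> 0
  [41, -41, -34, 14] -> [-34, 14] -> [-34] -> 1
  [-29, -48, 21] -> [-48] -> [-48] -> 1
  [15, -1, -18, 46, -8, -28, 23, 26, -10] -> [-18, 46, -8, -28, 26, -10] -> [-18, -8, -28, -10] -> 4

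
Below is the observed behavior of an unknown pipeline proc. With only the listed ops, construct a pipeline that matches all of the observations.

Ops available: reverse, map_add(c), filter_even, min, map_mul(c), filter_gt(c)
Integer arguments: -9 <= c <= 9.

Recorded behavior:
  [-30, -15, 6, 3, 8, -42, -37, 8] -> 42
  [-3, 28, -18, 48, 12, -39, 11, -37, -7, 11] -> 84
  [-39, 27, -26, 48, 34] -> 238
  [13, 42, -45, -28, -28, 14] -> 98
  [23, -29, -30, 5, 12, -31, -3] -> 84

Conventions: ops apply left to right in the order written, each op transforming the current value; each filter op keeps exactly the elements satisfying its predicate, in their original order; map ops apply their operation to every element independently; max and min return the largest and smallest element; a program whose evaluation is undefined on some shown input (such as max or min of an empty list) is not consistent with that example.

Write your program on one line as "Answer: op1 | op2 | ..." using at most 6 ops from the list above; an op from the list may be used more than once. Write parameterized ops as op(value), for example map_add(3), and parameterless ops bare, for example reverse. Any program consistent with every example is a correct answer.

filter_even | map_mul(-7) | map_mul(-1) | filter_gt(0) | min

Check, running the answer program on each example:
  [-30, -15, 6, 3, 8, -42, -37, 8] -> [-30, 6, 8, -42, 8] -> [210, -42, -56, 294, -56] -> [-210, 42, 56, -294, 56] -> [42, 56, 56] -> 42
  [-3, 28, -18, 48, 12, -39, 11, -37, -7, 11] -> [28, -18, 48, 12] -> [-196, 126, -336, -84] -> [196, -126, 336, 84] -> [196, 336, 84] -> 84
  [-39, 27, -26, 48, 34] -> [-26, 48, 34] -> [182, -336, -238] -> [-182, 336, 238] -> [336, 238] -> 238
  [13, 42, -45, -28, -28, 14] -> [42, -28, -28, 14] -> [-294, 196, 196, -98] -> [294, -196, -196, 98] -> [294, 98] -> 98
  [23, -29, -30, 5, 12, -31, -3] -> [-30, 12] -> [210, -84] -> [-210, 84] -> [84] -> 84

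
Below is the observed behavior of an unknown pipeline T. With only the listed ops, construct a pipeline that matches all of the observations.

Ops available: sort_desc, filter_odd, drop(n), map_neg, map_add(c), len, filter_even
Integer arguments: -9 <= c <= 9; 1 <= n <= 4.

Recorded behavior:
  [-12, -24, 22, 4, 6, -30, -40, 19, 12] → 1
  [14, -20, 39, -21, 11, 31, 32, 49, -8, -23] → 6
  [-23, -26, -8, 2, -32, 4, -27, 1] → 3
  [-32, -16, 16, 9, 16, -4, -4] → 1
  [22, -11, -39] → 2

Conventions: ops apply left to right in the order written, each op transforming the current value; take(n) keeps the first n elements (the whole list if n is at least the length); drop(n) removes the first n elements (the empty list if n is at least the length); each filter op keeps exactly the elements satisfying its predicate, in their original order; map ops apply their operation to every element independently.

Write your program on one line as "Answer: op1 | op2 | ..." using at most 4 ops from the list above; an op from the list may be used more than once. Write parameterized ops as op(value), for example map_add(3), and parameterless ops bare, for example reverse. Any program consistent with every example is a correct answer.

map_add(-2) | filter_odd | len

Check, running the answer program on each example:
  [-12, -24, 22, 4, 6, -30, -40, 19, 12] -> [-14, -26, 20, 2, 4, -32, -42, 17, 10] -> [17] -> 1
  [14, -20, 39, -21, 11, 31, 32, 49, -8, -23] -> [12, -22, 37, -23, 9, 29, 30, 47, -10, -25] -> [37, -23, 9, 29, 47, -25] -> 6
  [-23, -26, -8, 2, -32, 4, -27, 1] -> [-25, -28, -10, 0, -34, 2, -29, -1] -> [-25, -29, -1] -> 3
  [-32, -16, 16, 9, 16, -4, -4] -> [-34, -18, 14, 7, 14, -6, -6] -> [7] -> 1
  [22, -11, -39] -> [20, -13, -41] -> [-13, -41] -> 2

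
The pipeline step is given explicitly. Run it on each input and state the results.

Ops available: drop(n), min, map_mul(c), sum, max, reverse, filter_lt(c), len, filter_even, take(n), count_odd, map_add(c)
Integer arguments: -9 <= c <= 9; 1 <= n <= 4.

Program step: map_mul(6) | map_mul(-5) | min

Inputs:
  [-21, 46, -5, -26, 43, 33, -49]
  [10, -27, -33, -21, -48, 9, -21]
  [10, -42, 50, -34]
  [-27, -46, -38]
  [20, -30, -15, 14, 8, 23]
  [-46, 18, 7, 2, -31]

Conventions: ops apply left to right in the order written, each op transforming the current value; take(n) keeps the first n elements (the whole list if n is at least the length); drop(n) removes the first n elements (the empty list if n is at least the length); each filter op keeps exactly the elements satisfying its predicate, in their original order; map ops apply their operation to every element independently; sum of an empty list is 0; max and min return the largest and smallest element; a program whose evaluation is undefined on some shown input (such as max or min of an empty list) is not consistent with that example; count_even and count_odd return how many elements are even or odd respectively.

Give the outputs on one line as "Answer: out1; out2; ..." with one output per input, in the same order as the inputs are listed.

Execution, op by op:
  [-21, 46, -5, -26, 43, 33, -49] -> [-126, 276, -30, -156, 258, 198, -294] -> [630, -1380, 150, 780, -1290, -990, 1470] -> -1380
  [10, -27, -33, -21, -48, 9, -21] -> [60, -162, -198, -126, -288, 54, -126] -> [-300, 810, 990, 630, 1440, -270, 630] -> -300
  [10, -42, 50, -34] -> [60, -252, 300, -204] -> [-300, 1260, -1500, 1020] -> -1500
  [-27, -46, -38] -> [-162, -276, -228] -> [810, 1380, 1140] -> 810
  [20, -30, -15, 14, 8, 23] -> [120, -180, -90, 84, 48, 138] -> [-600, 900, 450, -420, -240, -690] -> -690
  [-46, 18, 7, 2, -31] -> [-276, 108, 42, 12, -186] -> [1380, -540, -210, -60, 930] -> -540

-1380; -300; -1500; 810; -690; -540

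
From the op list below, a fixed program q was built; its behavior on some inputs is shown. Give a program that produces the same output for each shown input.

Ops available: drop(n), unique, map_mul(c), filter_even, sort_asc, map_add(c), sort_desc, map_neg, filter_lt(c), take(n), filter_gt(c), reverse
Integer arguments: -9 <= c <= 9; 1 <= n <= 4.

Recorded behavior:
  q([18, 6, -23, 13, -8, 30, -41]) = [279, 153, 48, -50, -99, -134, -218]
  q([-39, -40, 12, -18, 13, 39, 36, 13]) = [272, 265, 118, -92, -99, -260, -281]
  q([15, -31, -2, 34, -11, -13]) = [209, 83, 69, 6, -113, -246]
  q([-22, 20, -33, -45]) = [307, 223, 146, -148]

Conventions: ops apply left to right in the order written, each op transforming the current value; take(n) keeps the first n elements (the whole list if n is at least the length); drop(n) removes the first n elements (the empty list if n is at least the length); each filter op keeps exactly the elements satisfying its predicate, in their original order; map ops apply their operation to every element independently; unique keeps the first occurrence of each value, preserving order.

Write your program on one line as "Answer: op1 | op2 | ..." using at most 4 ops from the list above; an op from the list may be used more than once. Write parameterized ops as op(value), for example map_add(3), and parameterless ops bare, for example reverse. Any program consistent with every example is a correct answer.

map_mul(-7) | unique | sort_desc | map_add(-8)

Check, running the answer program on each example:
  [18, 6, -23, 13, -8, 30, -41] -> [-126, -42, 161, -91, 56, -210, 287] -> [-126, -42, 161, -91, 56, -210, 287] -> [287, 161, 56, -42, -91, -126, -210] -> [279, 153, 48, -50, -99, -134, -218]
  [-39, -40, 12, -18, 13, 39, 36, 13] -> [273, 280, -84, 126, -91, -273, -252, -91] -> [273, 280, -84, 126, -91, -273, -252] -> [280, 273, 126, -84, -91, -252, -273] -> [272, 265, 118, -92, -99, -260, -281]
  [15, -31, -2, 34, -11, -13] -> [-105, 217, 14, -238, 77, 91] -> [-105, 217, 14, -238, 77, 91] -> [217, 91, 77, 14, -105, -238] -> [209, 83, 69, 6, -113, -246]
  [-22, 20, -33, -45] -> [154, -140, 231, 315] -> [154, -140, 231, 315] -> [315, 231, 154, -140] -> [307, 223, 146, -148]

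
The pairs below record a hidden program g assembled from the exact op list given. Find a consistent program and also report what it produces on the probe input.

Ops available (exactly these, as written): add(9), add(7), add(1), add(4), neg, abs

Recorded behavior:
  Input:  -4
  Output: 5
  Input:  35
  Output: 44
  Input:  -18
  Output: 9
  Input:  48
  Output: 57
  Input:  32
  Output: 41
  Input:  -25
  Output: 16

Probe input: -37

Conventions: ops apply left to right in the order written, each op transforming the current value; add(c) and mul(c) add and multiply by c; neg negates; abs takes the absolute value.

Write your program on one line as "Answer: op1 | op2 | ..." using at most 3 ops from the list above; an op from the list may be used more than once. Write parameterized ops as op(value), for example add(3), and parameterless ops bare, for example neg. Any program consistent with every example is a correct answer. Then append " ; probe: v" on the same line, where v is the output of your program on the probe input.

add(9) | neg | abs ; probe: 28

Check, running the answer program on each example:
  -4 -> 5 -> -5 -> 5
  35 -> 44 -> -44 -> 44
  -18 -> -9 -> 9 -> 9
  48 -> 57 -> -57 -> 57
  32 -> 41 -> -41 -> 41
  -25 -> -16 -> 16 -> 16
  probe: -37 -> -28 -> 28 -> 28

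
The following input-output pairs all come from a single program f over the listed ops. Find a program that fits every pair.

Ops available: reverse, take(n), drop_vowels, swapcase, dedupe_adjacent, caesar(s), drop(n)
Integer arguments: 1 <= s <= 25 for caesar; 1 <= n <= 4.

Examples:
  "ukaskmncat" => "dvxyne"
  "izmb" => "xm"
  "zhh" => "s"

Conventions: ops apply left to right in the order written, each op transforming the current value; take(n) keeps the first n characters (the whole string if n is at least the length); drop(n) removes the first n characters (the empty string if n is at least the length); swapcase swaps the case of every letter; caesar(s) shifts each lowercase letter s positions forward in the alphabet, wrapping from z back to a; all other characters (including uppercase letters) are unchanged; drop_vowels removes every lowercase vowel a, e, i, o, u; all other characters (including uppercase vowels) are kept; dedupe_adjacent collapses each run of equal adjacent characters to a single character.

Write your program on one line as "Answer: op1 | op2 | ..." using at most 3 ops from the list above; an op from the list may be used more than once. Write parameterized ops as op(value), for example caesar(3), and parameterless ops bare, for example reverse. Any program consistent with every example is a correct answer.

drop(2) | drop_vowels | caesar(11)

Check, running the answer program on each example:
  "ukaskmncat" -> "askmncat" -> "skmnct" -> "dvxyne"
  "izmb" -> "mb" -> "mb" -> "xm"
  "zhh" -> "h" -> "h" -> "s"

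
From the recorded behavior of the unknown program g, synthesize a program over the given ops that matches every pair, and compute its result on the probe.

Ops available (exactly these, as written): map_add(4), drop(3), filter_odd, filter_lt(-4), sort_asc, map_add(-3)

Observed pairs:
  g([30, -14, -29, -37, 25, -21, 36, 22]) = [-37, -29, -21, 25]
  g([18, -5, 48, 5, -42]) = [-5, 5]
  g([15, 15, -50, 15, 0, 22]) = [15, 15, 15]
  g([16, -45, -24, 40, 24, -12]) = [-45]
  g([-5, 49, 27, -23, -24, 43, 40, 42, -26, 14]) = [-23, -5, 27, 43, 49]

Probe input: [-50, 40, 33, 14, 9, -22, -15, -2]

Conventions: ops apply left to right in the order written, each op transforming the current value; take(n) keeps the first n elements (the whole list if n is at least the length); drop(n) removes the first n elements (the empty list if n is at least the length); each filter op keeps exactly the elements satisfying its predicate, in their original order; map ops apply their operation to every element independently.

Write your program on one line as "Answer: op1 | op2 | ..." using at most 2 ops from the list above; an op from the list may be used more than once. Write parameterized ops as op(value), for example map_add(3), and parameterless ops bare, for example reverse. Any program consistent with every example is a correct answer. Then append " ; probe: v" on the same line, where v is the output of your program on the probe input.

sort_asc | filter_odd ; probe: [-15, 9, 33]

Check, running the answer program on each example:
  [30, -14, -29, -37, 25, -21, 36, 22] -> [-37, -29, -21, -14, 22, 25, 30, 36] -> [-37, -29, -21, 25]
  [18, -5, 48, 5, -42] -> [-42, -5, 5, 18, 48] -> [-5, 5]
  [15, 15, -50, 15, 0, 22] -> [-50, 0, 15, 15, 15, 22] -> [15, 15, 15]
  [16, -45, -24, 40, 24, -12] -> [-45, -24, -12, 16, 24, 40] -> [-45]
  [-5, 49, 27, -23, -24, 43, 40, 42, -26, 14] -> [-26, -24, -23, -5, 14, 27, 40, 42, 43, 49] -> [-23, -5, 27, 43, 49]
  probe: [-50, 40, 33, 14, 9, -22, -15, -2] -> [-50, -22, -15, -2, 9, 14, 33, 40] -> [-15, 9, 33]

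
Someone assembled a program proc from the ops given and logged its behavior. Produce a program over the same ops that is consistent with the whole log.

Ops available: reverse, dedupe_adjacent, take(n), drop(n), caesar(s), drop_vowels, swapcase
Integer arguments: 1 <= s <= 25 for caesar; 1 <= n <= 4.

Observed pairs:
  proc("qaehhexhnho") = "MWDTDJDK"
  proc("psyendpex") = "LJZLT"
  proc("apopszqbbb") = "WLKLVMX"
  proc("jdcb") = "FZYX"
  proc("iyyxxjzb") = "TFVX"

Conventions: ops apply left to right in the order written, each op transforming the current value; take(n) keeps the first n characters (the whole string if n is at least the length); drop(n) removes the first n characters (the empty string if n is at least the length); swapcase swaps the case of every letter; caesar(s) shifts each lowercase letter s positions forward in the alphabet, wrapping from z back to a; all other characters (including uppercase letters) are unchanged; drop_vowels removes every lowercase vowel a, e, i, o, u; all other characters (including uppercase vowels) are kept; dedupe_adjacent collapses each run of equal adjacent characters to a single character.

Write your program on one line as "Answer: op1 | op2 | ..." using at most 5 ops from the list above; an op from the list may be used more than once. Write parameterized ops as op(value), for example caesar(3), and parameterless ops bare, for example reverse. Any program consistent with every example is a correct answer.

caesar(22) | drop_vowels | dedupe_adjacent | swapcase

Check, running the answer program on each example:
  "qaehhexhnho" -> "mwaddatdjdk" -> "mwddtdjdk" -> "mwdtdjdk" -> "MWDTDJDK"
  "psyendpex" -> "louajzlat" -> "ljzlt" -> "ljzlt" -> "LJZLT"
  "apopszqbbb" -> "wlklovmxxx" -> "wlklvmxxx" -> "wlklvmx" -> "WLKLVMX"
  "jdcb" -> "fzyx" -> "fzyx" -> "fzyx" -> "FZYX"
  "iyyxxjzb" -> "euuttfvx" -> "ttfvx" -> "tfvx" -> "TFVX"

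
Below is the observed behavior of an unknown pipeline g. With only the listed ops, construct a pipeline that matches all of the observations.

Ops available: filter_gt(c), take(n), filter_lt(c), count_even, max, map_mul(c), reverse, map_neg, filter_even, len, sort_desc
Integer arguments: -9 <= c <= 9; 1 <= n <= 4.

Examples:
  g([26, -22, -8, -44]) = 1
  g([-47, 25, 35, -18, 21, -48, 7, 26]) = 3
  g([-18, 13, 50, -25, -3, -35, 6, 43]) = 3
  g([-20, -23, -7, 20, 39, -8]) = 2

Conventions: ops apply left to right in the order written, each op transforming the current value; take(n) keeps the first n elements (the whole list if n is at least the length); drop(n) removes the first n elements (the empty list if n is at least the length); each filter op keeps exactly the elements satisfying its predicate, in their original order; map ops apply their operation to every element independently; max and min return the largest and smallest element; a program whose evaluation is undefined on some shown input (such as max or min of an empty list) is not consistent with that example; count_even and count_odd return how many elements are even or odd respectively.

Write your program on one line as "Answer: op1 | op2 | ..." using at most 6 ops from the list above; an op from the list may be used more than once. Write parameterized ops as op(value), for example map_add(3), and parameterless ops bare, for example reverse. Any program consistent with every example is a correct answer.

reverse | sort_desc | take(3) | filter_gt(8) | len

Check, running the answer program on each example:
  [26, -22, -8, -44] -> [-44, -8, -22, 26] -> [26, -8, -22, -44] -> [26, -8, -22] -> [26] -> 1
  [-47, 25, 35, -18, 21, -48, 7, 26] -> [26, 7, -48, 21, -18, 35, 25, -47] -> [35, 26, 25, 21, 7, -18, -47, -48] -> [35, 26, 25] -> [35, 26, 25] -> 3
  [-18, 13, 50, -25, -3, -35, 6, 43] -> [43, 6, -35, -3, -25, 50, 13, -18] -> [50, 43, 13, 6, -3, -18, -25, -35] -> [50, 43, 13] -> [50, 43, 13] -> 3
  [-20, -23, -7, 20, 39, -8] -> [-8, 39, 20, -7, -23, -20] -> [39, 20, -7, -8, -20, -23] -> [39, 20, -7] -> [39, 20] -> 2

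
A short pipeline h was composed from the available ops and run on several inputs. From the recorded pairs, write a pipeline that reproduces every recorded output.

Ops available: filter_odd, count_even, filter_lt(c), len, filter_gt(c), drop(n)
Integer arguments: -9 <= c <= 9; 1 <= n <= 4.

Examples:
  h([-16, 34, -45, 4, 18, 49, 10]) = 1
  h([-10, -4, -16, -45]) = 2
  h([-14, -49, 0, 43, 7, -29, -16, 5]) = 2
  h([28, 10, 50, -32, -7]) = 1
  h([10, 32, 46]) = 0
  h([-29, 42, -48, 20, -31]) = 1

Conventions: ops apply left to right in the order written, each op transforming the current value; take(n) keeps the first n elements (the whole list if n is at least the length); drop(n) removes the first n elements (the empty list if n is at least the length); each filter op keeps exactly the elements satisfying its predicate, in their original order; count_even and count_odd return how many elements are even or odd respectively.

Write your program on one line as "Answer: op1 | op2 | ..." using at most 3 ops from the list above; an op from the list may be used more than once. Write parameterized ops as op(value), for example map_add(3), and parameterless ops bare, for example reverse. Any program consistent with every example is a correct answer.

filter_lt(-4) | count_even

Check, running the answer program on each example:
  [-16, 34, -45, 4, 18, 49, 10] -> [-16, -45] -> 1
  [-10, -4, -16, -45] -> [-10, -16, -45] -> 2
  [-14, -49, 0, 43, 7, -29, -16, 5] -> [-14, -49, -29, -16] -> 2
  [28, 10, 50, -32, -7] -> [-32, -7] -> 1
  [10, 32, 46] -> [] -> 0
  [-29, 42, -48, 20, -31] -> [-29, -48, -31] -> 1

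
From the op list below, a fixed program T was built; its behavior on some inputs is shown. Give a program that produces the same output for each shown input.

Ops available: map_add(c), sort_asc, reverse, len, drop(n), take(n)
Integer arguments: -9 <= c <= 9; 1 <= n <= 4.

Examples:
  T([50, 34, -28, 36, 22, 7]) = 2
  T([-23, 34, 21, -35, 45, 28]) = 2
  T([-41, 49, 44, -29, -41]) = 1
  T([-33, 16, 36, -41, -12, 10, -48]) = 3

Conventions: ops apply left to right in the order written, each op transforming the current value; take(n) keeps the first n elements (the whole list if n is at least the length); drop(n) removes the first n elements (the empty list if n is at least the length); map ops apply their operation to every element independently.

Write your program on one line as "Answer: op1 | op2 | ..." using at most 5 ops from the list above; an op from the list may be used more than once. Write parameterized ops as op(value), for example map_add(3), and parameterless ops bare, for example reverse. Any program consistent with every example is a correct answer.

drop(3) | drop(1) | sort_asc | len

Check, running the answer program on each example:
  [50, 34, -28, 36, 22, 7] -> [36, 22, 7] -> [22, 7] -> [7, 22] -> 2
  [-23, 34, 21, -35, 45, 28] -> [-35, 45, 28] -> [45, 28] -> [28, 45] -> 2
  [-41, 49, 44, -29, -41] -> [-29, -41] -> [-41] -> [-41] -> 1
  [-33, 16, 36, -41, -12, 10, -48] -> [-41, -12, 10, -48] -> [-12, 10, -48] -> [-48, -12, 10] -> 3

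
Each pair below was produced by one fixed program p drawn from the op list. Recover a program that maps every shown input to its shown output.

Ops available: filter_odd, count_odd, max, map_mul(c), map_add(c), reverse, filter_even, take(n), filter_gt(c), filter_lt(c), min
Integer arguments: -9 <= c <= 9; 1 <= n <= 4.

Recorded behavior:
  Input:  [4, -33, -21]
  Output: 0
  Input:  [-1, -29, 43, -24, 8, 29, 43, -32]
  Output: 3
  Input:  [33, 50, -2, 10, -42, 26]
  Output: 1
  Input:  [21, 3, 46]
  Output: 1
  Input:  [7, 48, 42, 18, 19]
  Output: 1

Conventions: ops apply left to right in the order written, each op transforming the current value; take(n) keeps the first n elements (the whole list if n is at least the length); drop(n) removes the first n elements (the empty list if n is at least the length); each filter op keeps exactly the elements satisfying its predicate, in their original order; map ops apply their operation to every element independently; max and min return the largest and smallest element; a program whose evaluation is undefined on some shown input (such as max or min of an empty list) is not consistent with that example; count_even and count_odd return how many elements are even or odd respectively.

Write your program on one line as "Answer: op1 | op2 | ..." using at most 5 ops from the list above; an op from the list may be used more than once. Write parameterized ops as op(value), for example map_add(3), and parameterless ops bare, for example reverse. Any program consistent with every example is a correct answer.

map_add(-8) | filter_odd | filter_gt(3) | count_odd

Check, running the answer program on each example:
  [4, -33, -21] -> [-4, -41, -29] -> [-41, -29] -> [] -> 0
  [-1, -29, 43, -24, 8, 29, 43, -32] -> [-9, -37, 35, -32, 0, 21, 35, -40] -> [-9, -37, 35, 21, 35] -> [35, 21, 35] -> 3
  [33, 50, -2, 10, -42, 26] -> [25, 42, -10, 2, -50, 18] -> [25] -> [25] -> 1
  [21, 3, 46] -> [13, -5, 38] -> [13, -5] -> [13] -> 1
  [7, 48, 42, 18, 19] -> [-1, 40, 34, 10, 11] -> [-1, 11] -> [11] -> 1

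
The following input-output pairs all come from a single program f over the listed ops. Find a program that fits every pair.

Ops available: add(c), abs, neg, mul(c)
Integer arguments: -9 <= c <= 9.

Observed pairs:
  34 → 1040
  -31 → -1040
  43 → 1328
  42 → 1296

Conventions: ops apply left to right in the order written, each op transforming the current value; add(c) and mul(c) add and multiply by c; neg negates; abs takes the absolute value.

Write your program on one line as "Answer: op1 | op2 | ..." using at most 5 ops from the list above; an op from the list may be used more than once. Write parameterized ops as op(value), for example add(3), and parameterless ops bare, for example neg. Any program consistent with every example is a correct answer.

neg | mul(-4) | add(-6) | mul(8)

Check, running the answer program on each example:
  34 -> -34 -> 136 -> 130 -> 1040
  -31 -> 31 -> -124 -> -130 -> -1040
  43 -> -43 -> 172 -> 166 -> 1328
  42 -> -42 -> 168 -> 162 -> 1296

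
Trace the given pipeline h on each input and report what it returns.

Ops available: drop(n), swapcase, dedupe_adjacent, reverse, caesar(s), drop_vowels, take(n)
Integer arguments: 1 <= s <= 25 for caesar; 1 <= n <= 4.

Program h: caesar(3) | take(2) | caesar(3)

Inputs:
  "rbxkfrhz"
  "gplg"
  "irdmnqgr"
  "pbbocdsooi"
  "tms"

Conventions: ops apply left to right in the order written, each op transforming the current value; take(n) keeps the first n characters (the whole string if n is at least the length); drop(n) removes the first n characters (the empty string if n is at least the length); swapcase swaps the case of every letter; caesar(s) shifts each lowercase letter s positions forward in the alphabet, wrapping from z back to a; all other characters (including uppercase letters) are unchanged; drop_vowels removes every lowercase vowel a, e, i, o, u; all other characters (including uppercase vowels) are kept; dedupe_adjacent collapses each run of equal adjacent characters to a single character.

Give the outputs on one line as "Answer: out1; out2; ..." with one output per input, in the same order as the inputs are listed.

"xh"; "mv"; "ox"; "vh"; "zs"

Execution, op by op:
  "rbxkfrhz" -> "ueaniukc" -> "ue" -> "xh"
  "gplg" -> "jsoj" -> "js" -> "mv"
  "irdmnqgr" -> "lugpqtju" -> "lu" -> "ox"
  "pbbocdsooi" -> "seerfgvrrl" -> "se" -> "vh"
  "tms" -> "wpv" -> "wp" -> "zs"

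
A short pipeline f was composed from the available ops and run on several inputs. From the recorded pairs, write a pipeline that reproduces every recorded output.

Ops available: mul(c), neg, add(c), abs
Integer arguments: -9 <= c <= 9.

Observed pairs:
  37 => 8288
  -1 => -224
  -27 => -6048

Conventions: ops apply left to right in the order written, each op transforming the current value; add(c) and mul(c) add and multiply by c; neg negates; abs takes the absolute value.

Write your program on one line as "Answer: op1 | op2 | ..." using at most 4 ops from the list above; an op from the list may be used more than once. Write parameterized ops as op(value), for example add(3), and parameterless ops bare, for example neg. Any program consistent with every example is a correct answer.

mul(-8) | neg | mul(4) | mul(7)

Check, running the answer program on each example:
  37 -> -296 -> 296 -> 1184 -> 8288
  -1 -> 8 -> -8 -> -32 -> -224
  -27 -> 216 -> -216 -> -864 -> -6048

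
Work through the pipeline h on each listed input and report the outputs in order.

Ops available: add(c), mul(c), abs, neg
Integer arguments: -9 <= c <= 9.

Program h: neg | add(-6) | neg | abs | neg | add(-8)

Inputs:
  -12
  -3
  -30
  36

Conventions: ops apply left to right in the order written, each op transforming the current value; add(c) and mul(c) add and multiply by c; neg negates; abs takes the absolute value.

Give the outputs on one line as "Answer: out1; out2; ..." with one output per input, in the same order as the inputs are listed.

-14; -11; -32; -50

Execution, op by op:
  -12 -> 12 -> 6 -> -6 -> 6 -> -6 -> -14
  -3 -> 3 -> -3 -> 3 -> 3 -> -3 -> -11
  -30 -> 30 -> 24 -> -24 -> 24 -> -24 -> -32
  36 -> -36 -> -42 -> 42 -> 42 -> -42 -> -50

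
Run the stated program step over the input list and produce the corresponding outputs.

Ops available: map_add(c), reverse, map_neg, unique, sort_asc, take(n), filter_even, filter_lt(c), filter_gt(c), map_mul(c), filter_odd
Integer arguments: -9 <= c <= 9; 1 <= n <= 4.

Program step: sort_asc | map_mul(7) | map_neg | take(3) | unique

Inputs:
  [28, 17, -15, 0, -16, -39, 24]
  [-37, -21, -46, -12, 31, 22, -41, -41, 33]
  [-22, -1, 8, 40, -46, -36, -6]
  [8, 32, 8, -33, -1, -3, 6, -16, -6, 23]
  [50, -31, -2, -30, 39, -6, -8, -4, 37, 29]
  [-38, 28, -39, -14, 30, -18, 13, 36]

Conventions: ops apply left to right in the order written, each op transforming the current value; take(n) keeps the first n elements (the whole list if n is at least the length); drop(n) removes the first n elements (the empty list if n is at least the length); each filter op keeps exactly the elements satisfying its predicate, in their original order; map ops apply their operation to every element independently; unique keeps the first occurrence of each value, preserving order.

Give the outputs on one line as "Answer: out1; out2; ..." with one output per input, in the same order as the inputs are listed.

[273, 112, 105]; [322, 287]; [322, 252, 154]; [231, 112, 42]; [217, 210, 56]; [273, 266, 126]

Execution, op by op:
  [28, 17, -15, 0, -16, -39, 24] -> [-39, -16, -15, 0, 17, 24, 28] -> [-273, -112, -105, 0, 119, 168, 196] -> [273, 112, 105, 0, -119, -168, -196] -> [273, 112, 105] -> [273, 112, 105]
  [-37, -21, -46, -12, 31, 22, -41, -41, 33] -> [-46, -41, -41, -37, -21, -12, 22, 31, 33] -> [-322, -287, -287, -259, -147, -84, 154, 217, 231] -> [322, 287, 287, 259, 147, 84, -154, -217, -231] -> [322, 287, 287] -> [322, 287]
  [-22, -1, 8, 40, -46, -36, -6] -> [-46, -36, -22, -6, -1, 8, 40] -> [-322, -252, -154, -42, -7, 56, 280] -> [322, 252, 154, 42, 7, -56, -280] -> [322, 252, 154] -> [322, 252, 154]
  [8, 32, 8, -33, -1, -3, 6, -16, -6, 23] -> [-33, -16, -6, -3, -1, 6, 8, 8, 23, 32] -> [-231, -112, -42, -21, -7, 42, 56, 56, 161, 224] -> [231, 112, 42, 21, 7, -42, -56, -56, -161, -224] -> [231, 112, 42] -> [231, 112, 42]
  [50, -31, -2, -30, 39, -6, -8, -4, 37, 29] -> [-31, -30, -8, -6, -4, -2, 29, 37, 39, 50] -> [-217, -210, -56, -42, -28, -14, 203, 259, 273, 350] -> [217, 210, 56, 42, 28, 14, -203, -259, -273, -350] -> [217, 210, 56] -> [217, 210, 56]
  [-38, 28, -39, -14, 30, -18, 13, 36] -> [-39, -38, -18, -14, 13, 28, 30, 36] -> [-273, -266, -126, -98, 91, 196, 210, 252] -> [273, 266, 126, 98, -91, -196, -210, -252] -> [273, 266, 126] -> [273, 266, 126]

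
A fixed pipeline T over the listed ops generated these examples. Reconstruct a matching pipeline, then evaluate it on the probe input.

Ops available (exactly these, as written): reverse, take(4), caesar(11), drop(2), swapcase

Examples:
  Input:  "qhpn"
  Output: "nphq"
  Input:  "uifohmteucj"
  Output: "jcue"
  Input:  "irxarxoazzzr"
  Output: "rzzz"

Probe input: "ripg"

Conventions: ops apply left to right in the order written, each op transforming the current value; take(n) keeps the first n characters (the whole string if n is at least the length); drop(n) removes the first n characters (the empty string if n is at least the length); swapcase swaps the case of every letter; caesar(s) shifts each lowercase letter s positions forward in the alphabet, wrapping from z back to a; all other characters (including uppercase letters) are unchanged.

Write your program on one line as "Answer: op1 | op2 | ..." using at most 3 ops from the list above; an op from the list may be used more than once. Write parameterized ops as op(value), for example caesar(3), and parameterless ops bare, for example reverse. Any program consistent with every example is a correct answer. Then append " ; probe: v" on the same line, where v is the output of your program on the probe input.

reverse | take(4) ; probe: "gpir"

Check, running the answer program on each example:
  "qhpn" -> "nphq" -> "nphq"
  "uifohmteucj" -> "jcuetmhofiu" -> "jcue"
  "irxarxoazzzr" -> "rzzzaoxraxri" -> "rzzz"
  probe: "ripg" -> "gpir" -> "gpir"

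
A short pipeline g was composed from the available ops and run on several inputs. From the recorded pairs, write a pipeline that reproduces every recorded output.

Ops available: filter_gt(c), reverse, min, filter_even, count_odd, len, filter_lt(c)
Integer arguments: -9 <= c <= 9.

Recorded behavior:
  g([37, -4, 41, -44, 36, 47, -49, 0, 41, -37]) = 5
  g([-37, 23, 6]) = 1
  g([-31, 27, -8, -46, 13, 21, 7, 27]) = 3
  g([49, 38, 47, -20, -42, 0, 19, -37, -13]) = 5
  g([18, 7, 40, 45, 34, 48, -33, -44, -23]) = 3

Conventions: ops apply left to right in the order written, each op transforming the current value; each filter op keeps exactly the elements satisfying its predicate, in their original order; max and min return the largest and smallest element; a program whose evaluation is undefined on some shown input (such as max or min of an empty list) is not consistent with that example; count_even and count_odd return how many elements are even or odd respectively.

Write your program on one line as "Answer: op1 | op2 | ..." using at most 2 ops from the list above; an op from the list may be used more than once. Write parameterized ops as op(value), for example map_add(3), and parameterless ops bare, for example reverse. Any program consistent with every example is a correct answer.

filter_lt(5) | len

Check, running the answer program on each example:
  [37, -4, 41, -44, 36, 47, -49, 0, 41, -37] -> [-4, -44, -49, 0, -37] -> 5
  [-37, 23, 6] -> [-37] -> 1
  [-31, 27, -8, -46, 13, 21, 7, 27] -> [-31, -8, -46] -> 3
  [49, 38, 47, -20, -42, 0, 19, -37, -13] -> [-20, -42, 0, -37, -13] -> 5
  [18, 7, 40, 45, 34, 48, -33, -44, -23] -> [-33, -44, -23] -> 3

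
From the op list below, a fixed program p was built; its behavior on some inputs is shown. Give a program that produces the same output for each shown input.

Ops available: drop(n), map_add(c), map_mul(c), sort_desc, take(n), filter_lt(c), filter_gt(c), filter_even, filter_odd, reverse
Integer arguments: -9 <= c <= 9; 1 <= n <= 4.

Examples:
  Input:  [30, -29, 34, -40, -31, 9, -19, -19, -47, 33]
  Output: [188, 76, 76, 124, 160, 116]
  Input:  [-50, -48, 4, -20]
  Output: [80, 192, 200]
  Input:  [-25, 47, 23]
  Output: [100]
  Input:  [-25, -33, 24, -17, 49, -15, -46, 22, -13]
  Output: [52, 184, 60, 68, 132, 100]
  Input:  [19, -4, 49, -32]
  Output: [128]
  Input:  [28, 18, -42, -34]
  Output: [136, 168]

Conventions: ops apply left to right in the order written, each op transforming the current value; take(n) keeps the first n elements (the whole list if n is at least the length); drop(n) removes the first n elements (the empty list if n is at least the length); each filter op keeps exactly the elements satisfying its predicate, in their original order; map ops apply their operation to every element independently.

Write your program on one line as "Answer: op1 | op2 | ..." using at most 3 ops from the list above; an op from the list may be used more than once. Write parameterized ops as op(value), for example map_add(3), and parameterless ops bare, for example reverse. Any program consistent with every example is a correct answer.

filter_lt(-6) | reverse | map_mul(-4)

Check, running the answer program on each example:
  [30, -29, 34, -40, -31, 9, -19, -19, -47, 33] -> [-29, -40, -31, -19, -19, -47] -> [-47, -19, -19, -31, -40, -29] -> [188, 76, 76, 124, 160, 116]
  [-50, -48, 4, -20] -> [-50, -48, -20] -> [-20, -48, -50] -> [80, 192, 200]
  [-25, 47, 23] -> [-25] -> [-25] -> [100]
  [-25, -33, 24, -17, 49, -15, -46, 22, -13] -> [-25, -33, -17, -15, -46, -13] -> [-13, -46, -15, -17, -33, -25] -> [52, 184, 60, 68, 132, 100]
  [19, -4, 49, -32] -> [-32] -> [-32] -> [128]
  [28, 18, -42, -34] -> [-42, -34] -> [-34, -42] -> [136, 168]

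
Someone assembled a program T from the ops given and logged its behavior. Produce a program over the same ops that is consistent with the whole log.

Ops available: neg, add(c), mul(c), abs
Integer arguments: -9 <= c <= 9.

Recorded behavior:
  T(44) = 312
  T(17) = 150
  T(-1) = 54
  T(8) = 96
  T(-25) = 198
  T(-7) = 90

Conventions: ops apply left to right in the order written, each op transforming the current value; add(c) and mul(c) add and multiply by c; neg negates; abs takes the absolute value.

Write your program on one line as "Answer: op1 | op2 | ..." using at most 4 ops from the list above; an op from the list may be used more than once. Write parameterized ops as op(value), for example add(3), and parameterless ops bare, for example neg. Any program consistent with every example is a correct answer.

abs | add(8) | mul(6)

Check, running the answer program on each example:
  44 -> 44 -> 52 -> 312
  17 -> 17 -> 25 -> 150
  -1 -> 1 -> 9 -> 54
  8 -> 8 -> 16 -> 96
  -25 -> 25 -> 33 -> 198
  -7 -> 7 -> 15 -> 90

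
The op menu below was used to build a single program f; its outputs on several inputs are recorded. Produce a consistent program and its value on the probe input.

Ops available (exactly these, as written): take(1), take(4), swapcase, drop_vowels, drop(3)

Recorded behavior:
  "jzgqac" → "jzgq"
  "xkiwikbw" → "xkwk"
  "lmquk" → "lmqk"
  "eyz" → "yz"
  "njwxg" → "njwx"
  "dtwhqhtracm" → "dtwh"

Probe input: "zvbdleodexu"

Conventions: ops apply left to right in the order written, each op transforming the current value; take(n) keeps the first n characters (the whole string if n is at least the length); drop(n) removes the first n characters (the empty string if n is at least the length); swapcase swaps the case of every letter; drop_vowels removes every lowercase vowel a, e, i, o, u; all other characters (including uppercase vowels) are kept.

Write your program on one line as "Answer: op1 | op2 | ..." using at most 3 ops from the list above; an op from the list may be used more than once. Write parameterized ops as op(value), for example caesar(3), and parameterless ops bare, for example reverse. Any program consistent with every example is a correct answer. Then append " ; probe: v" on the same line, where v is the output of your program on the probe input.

drop_vowels | take(4) ; probe: "zvbd"

Check, running the answer program on each example:
  "jzgqac" -> "jzgqc" -> "jzgq"
  "xkiwikbw" -> "xkwkbw" -> "xkwk"
  "lmquk" -> "lmqk" -> "lmqk"
  "eyz" -> "yz" -> "yz"
  "njwxg" -> "njwxg" -> "njwx"
  "dtwhqhtracm" -> "dtwhqhtrcm" -> "dtwh"
  probe: "zvbdleodexu" -> "zvbdldx" -> "zvbd"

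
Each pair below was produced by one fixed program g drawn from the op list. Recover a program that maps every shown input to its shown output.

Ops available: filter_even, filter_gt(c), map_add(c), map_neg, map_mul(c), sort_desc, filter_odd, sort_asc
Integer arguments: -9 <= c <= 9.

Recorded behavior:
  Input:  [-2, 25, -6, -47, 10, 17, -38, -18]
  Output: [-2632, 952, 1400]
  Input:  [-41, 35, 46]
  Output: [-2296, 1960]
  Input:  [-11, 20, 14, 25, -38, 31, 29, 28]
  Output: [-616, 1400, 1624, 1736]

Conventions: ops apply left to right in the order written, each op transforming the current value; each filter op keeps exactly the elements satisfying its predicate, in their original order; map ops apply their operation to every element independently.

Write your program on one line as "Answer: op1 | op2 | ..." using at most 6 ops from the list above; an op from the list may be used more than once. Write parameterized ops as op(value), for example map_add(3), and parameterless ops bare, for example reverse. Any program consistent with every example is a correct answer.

sort_desc | filter_odd | map_mul(8) | sort_asc | map_mul(7)

Check, running the answer program on each example:
  [-2, 25, -6, -47, 10, 17, -38, -18] -> [25, 17, 10, -2, -6, -18, -38, -47] -> [25, 17, -47] -> [200, 136, -376] -> [-376, 136, 200] -> [-2632, 952, 1400]
  [-41, 35, 46] -> [46, 35, -41] -> [35, -41] -> [280, -328] -> [-328, 280] -> [-2296, 1960]
  [-11, 20, 14, 25, -38, 31, 29, 28] -> [31, 29, 28, 25, 20, 14, -11, -38] -> [31, 29, 25, -11] -> [248, 232, 200, -88] -> [-88, 200, 232, 248] -> [-616, 1400, 1624, 1736]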